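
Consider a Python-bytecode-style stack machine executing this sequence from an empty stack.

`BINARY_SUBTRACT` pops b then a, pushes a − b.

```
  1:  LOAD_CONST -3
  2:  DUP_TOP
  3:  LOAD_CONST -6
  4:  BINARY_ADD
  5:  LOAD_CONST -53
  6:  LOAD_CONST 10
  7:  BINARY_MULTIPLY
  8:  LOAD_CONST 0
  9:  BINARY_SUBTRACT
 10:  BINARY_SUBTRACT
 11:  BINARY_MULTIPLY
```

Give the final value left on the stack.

-1563

LOAD_CONST -3    -3
DUP_TOP          -3 -3
LOAD_CONST -6    -3 -3 -6
BINARY_ADD       -3 -9
LOAD_CONST -53   -3 -9 -53
LOAD_CONST 10    -3 -9 -53 10
BINARY_MULTIPLY  -3 -9 -530
LOAD_CONST 0     -3 -9 -530 0
BINARY_SUBTRACT  -3 -9 -530
BINARY_SUBTRACT  -3 521
BINARY_MULTIPLY  -1563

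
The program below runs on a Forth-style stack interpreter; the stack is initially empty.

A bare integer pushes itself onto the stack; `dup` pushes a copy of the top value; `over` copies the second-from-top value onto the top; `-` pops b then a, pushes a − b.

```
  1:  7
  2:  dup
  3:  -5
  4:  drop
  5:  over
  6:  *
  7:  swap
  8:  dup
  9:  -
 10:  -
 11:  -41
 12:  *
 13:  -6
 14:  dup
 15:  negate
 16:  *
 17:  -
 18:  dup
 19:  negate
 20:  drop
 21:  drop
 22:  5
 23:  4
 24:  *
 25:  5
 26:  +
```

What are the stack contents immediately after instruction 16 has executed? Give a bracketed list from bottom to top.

[-2009, -36]

7      : 7
dup    : 7 7
-5     : 7 7 -5
drop   : 7 7
over   : 7 7 7
*      : 7 49
swap   : 49 7
dup    : 49 7 7
-      : 49 0
-      : 49
-41    : 49 -41
*      : -2009
-6     : -2009 -6
dup    : -2009 -6 -6
negate : -2009 -6 6
*      : -2009 -36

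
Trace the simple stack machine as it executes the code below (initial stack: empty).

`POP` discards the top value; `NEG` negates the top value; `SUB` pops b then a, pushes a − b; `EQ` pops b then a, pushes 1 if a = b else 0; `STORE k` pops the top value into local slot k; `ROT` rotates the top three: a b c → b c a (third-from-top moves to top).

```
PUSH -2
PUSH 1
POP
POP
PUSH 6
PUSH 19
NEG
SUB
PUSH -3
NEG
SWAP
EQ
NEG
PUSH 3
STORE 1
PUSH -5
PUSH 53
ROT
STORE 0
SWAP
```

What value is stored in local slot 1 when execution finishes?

3

PUSH -2 -> -2
PUSH 1  -> -2 1
POP     -> -2
POP     -> (empty)
PUSH 6  -> 6
PUSH 19 -> 6 19
NEG     -> 6 -19
SUB     -> 25
PUSH -3 -> 25 -3
NEG     -> 25 3
SWAP    -> 3 25
EQ      -> 0
NEG     -> 0
PUSH 3  -> 0 3
STORE 1 -> 0
PUSH -5 -> 0 -5
PUSH 53 -> 0 -5 53
ROT     -> -5 53 0
STORE 0 -> -5 53
SWAP    -> 53 -5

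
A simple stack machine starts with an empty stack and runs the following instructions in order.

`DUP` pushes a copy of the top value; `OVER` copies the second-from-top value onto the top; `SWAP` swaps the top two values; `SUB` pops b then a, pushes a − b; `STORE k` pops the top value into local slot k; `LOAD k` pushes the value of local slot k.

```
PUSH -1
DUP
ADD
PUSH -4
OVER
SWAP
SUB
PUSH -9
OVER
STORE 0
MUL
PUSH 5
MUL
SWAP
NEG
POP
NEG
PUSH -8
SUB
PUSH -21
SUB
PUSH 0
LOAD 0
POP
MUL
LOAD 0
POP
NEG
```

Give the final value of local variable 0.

2

PUSH -1  : [-1]
DUP      : [-1, -1]
ADD      : [-2]
PUSH -4  : [-2, -4]
OVER     : [-2, -4, -2]
SWAP     : [-2, -2, -4]
SUB      : [-2, 2]
PUSH -9  : [-2, 2, -9]
OVER     : [-2, 2, -9, 2]
STORE 0  : [-2, 2, -9]
MUL      : [-2, -18]
PUSH 5   : [-2, -18, 5]
MUL      : [-2, -90]
SWAP     : [-90, -2]
NEG      : [-90, 2]
POP      : [-90]
NEG      : [90]
PUSH -8  : [90, -8]
SUB      : [98]
PUSH -21 : [98, -21]
SUB      : [119]
PUSH 0   : [119, 0]
LOAD 0   : [119, 0, 2]
POP      : [119, 0]
MUL      : [0]
LOAD 0   : [0, 2]
POP      : [0]
NEG      : [0]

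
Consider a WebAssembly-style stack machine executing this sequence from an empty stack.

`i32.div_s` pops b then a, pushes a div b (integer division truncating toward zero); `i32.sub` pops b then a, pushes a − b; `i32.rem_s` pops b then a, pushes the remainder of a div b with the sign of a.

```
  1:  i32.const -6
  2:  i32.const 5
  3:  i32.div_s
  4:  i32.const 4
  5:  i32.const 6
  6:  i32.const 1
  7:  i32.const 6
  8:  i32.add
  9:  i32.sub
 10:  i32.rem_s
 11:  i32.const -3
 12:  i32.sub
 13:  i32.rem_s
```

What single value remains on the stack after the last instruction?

-1

i32.const -6 -> [-6]
i32.const 5  -> [-6, 5]
i32.div_s    -> [-1]
i32.const 4  -> [-1, 4]
i32.const 6  -> [-1, 4, 6]
i32.const 1  -> [-1, 4, 6, 1]
i32.const 6  -> [-1, 4, 6, 1, 6]
i32.add      -> [-1, 4, 6, 7]
i32.sub      -> [-1, 4, -1]
i32.rem_s    -> [-1, 0]
i32.const -3 -> [-1, 0, -3]
i32.sub      -> [-1, 3]
i32.rem_s    -> [-1]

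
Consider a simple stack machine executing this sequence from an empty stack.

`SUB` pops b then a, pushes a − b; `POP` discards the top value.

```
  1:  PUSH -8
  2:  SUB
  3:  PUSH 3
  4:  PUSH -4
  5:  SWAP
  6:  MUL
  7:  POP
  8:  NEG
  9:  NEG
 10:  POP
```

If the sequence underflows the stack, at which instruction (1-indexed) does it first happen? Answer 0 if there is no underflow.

PUSH -8 : -8
SUB  — needs 2 operands, stack has 1 → underflow

2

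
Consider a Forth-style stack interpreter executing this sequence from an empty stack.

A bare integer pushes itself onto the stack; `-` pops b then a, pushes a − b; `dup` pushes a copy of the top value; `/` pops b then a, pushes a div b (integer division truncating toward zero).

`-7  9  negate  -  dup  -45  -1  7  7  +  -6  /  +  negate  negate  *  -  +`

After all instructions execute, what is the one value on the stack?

-131

-7     → -7
9      → -7 9
negate → -7 -9
-      → 2
dup    → 2 2
-45    → 2 2 -45
-1     → 2 2 -45 -1
7      → 2 2 -45 -1 7
7      → 2 2 -45 -1 7 7
+      → 2 2 -45 -1 14
-6     → 2 2 -45 -1 14 -6
/      → 2 2 -45 -1 -2
+      → 2 2 -45 -3
negate → 2 2 -45 3
negate → 2 2 -45 -3
*      → 2 2 135
-      → 2 -133
+      → -131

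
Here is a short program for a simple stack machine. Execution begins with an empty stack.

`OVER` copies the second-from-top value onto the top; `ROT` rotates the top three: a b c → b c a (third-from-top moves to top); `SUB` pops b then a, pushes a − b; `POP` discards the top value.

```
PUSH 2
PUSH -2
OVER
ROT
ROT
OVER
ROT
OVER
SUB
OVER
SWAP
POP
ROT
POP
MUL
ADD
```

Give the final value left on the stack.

PUSH 2   2
PUSH -2  2 -2
OVER     2 -2 2
ROT      -2 2 2
ROT      2 2 -2
OVER     2 2 -2 2
ROT      2 -2 2 2
OVER     2 -2 2 2 2
SUB      2 -2 2 0
OVER     2 -2 2 0 2
SWAP     2 -2 2 2 0
POP      2 -2 2 2
ROT      2 2 2 -2
POP      2 2 2
MUL      2 4
ADD      6

6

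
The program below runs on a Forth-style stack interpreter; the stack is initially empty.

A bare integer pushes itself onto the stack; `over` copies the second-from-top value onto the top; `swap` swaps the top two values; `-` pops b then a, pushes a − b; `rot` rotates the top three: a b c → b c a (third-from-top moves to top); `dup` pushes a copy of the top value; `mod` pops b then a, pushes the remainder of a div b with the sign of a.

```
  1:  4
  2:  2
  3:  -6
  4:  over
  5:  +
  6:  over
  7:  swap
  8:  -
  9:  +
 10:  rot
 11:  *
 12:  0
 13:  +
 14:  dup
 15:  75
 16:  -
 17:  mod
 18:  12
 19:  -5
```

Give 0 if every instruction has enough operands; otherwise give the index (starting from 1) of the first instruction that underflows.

4    : [4]
2    : [4, 2]
-6   : [4, 2, -6]
over : [4, 2, -6, 2]
+    : [4, 2, -4]
over : [4, 2, -4, 2]
swap : [4, 2, 2, -4]
-    : [4, 2, 6]
+    : [4, 8]
rot  — needs 3 operands, stack has 2 → underflow

10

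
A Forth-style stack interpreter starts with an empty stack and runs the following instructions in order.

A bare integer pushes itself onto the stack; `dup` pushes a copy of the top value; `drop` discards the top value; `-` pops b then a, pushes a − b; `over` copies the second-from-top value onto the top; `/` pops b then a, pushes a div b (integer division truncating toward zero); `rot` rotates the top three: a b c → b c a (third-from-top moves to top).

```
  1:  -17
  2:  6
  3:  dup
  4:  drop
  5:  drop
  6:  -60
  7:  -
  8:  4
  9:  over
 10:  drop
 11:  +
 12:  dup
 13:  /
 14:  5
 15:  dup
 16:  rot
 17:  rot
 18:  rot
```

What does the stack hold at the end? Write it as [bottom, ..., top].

-17  -> -17
6    -> -17 6
dup  -> -17 6 6
drop -> -17 6
drop -> -17
-60  -> -17 -60
-    -> 43
4    -> 43 4
over -> 43 4 43
drop -> 43 4
+    -> 47
dup  -> 47 47
/    -> 1
5    -> 1 5
dup  -> 1 5 5
rot  -> 5 5 1
rot  -> 5 1 5
rot  -> 1 5 5

[1, 5, 5]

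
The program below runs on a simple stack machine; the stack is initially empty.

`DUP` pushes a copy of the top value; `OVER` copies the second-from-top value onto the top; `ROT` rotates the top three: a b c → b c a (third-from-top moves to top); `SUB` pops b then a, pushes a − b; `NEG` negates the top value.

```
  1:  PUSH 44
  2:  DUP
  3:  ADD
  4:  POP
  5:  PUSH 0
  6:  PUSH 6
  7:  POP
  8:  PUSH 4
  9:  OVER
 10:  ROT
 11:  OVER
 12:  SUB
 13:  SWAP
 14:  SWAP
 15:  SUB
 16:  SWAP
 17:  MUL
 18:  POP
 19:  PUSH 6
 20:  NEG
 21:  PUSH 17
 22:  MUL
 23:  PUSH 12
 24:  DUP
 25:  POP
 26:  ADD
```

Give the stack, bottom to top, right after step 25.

PUSH 44 : 44
DUP     : 44 44
ADD     : 88
POP     : (empty)
PUSH 0  : 0
PUSH 6  : 0 6
POP     : 0
PUSH 4  : 0 4
OVER    : 0 4 0
ROT     : 4 0 0
OVER    : 4 0 0 0
SUB     : 4 0 0
SWAP    : 4 0 0
SWAP    : 4 0 0
SUB     : 4 0
SWAP    : 0 4
MUL     : 0
POP     : (empty)
PUSH 6  : 6
NEG     : -6
PUSH 17 : -6 17
MUL     : -102
PUSH 12 : -102 12
DUP     : -102 12 12
POP     : -102 12

[-102, 12]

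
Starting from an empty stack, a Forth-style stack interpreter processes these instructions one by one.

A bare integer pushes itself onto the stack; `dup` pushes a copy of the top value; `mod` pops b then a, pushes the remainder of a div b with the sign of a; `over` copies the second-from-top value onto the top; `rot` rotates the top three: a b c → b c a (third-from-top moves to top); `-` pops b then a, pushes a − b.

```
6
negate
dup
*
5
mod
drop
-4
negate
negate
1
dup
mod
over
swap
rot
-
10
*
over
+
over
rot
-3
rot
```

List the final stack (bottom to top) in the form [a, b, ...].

6      -> 6
negate -> -6
dup    -> -6 -6
*      -> 36
5      -> 36 5
mod    -> 1
drop   -> (empty)
-4     -> -4
negate -> 4
negate -> -4
1      -> -4 1
dup    -> -4 1 1
mod    -> -4 0
over   -> -4 0 -4
swap   -> -4 -4 0
rot    -> -4 0 -4
-      -> -4 4
10     -> -4 4 10
*      -> -4 40
over   -> -4 40 -4
+      -> -4 36
over   -> -4 36 -4
rot    -> 36 -4 -4
-3     -> 36 -4 -4 -3
rot    -> 36 -4 -3 -4

[36, -4, -3, -4]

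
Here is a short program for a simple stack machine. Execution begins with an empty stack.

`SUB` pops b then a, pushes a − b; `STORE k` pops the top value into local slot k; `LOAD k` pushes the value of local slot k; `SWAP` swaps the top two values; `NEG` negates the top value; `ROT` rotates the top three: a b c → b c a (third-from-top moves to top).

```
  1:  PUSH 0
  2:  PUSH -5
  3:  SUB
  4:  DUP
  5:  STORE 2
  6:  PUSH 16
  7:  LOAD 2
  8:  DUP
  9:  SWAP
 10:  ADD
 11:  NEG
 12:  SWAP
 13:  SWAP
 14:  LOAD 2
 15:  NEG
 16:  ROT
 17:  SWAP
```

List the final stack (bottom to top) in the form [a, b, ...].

[5, -10, 16, -5]

PUSH 0   0
PUSH -5  0 -5
SUB      5
DUP      5 5
STORE 2  5
PUSH 16  5 16
LOAD 2   5 16 5
DUP      5 16 5 5
SWAP     5 16 5 5
ADD      5 16 10
NEG      5 16 -10
SWAP     5 -10 16
SWAP     5 16 -10
LOAD 2   5 16 -10 5
NEG      5 16 -10 -5
ROT      5 -10 -5 16
SWAP     5 -10 16 -5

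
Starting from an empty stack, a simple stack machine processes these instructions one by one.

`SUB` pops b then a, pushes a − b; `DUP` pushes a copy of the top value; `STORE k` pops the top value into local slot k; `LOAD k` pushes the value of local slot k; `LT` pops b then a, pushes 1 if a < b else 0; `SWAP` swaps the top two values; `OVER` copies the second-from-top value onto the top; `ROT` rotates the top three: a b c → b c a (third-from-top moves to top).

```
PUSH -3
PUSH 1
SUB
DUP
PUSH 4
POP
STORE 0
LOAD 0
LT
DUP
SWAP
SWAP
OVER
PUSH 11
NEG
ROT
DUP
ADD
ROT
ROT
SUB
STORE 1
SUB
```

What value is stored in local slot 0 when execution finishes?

-4

PUSH -3 -> [-3]
PUSH 1  -> [-3, 1]
SUB     -> [-4]
DUP     -> [-4, -4]
PUSH 4  -> [-4, -4, 4]
POP     -> [-4, -4]
STORE 0 -> [-4]
LOAD 0  -> [-4, -4]
LT      -> [0]
DUP     -> [0, 0]
SWAP    -> [0, 0]
SWAP    -> [0, 0]
OVER    -> [0, 0, 0]
PUSH 11 -> [0, 0, 0, 11]
NEG     -> [0, 0, 0, -11]
ROT     -> [0, 0, -11, 0]
DUP     -> [0, 0, -11, 0, 0]
ADD     -> [0, 0, -11, 0]
ROT     -> [0, -11, 0, 0]
ROT     -> [0, 0, 0, -11]
SUB     -> [0, 0, 11]
STORE 1 -> [0, 0]
SUB     -> [0]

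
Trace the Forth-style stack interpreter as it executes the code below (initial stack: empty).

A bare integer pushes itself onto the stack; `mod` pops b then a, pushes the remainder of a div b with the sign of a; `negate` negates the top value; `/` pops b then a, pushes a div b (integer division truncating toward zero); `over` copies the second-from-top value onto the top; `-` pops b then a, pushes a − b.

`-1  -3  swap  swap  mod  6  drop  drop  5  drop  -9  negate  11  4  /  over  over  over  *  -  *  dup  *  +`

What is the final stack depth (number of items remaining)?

-1     -> -1
-3     -> -1 -3
swap   -> -3 -1
swap   -> -1 -3
mod    -> -1
6      -> -1 6
drop   -> -1
drop   -> (empty)
5      -> 5
drop   -> (empty)
-9     -> -9
negate -> 9
11     -> 9 11
4      -> 9 11 4
/      -> 9 2
over   -> 9 2 9
over   -> 9 2 9 2
over   -> 9 2 9 2 9
*      -> 9 2 9 18
-      -> 9 2 -9
*      -> 9 -18
dup    -> 9 -18 -18
*      -> 9 324
+      -> 333

1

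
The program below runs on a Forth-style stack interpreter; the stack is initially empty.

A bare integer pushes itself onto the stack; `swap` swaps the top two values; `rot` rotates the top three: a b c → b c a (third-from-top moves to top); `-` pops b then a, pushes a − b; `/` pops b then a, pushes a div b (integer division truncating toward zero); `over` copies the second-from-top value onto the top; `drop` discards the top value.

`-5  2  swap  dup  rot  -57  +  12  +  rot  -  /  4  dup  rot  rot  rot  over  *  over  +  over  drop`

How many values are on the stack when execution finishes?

3

-5    [-5]
2     [-5, 2]
swap  [2, -5]
dup   [2, -5, -5]
rot   [-5, -5, 2]
-57   [-5, -5, 2, -57]
+     [-5, -5, -55]
12    [-5, -5, -55, 12]
+     [-5, -5, -43]
rot   [-5, -43, -5]
-     [-5, -38]
/     [0]
4     [0, 4]
dup   [0, 4, 4]
rot   [4, 4, 0]
rot   [4, 0, 4]
rot   [0, 4, 4]
over  [0, 4, 4, 4]
*     [0, 4, 16]
over  [0, 4, 16, 4]
+     [0, 4, 20]
over  [0, 4, 20, 4]
drop  [0, 4, 20]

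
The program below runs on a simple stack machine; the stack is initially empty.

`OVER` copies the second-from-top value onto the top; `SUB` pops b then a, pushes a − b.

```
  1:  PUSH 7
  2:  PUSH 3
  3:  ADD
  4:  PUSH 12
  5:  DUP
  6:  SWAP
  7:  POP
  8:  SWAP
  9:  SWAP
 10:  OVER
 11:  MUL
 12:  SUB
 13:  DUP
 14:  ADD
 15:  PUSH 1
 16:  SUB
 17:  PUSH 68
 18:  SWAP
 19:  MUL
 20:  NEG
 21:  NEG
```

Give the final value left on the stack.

PUSH 7  -> [7]
PUSH 3  -> [7, 3]
ADD     -> [10]
PUSH 12 -> [10, 12]
DUP     -> [10, 12, 12]
SWAP    -> [10, 12, 12]
POP     -> [10, 12]
SWAP    -> [12, 10]
SWAP    -> [10, 12]
OVER    -> [10, 12, 10]
MUL     -> [10, 120]
SUB     -> [-110]
DUP     -> [-110, -110]
ADD     -> [-220]
PUSH 1  -> [-220, 1]
SUB     -> [-221]
PUSH 68 -> [-221, 68]
SWAP    -> [68, -221]
MUL     -> [-15028]
NEG     -> [15028]
NEG     -> [-15028]

-15028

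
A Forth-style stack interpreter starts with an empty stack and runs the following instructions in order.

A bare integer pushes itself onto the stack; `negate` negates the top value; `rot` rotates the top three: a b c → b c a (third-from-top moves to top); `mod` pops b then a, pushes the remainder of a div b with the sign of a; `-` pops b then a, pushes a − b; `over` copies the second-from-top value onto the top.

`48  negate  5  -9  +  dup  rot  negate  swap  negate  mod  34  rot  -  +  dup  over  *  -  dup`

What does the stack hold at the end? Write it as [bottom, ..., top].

[-1406, -1406]

48      [48]
negate  [-48]
5       [-48, 5]
-9      [-48, 5, -9]
+       [-48, -4]
dup     [-48, -4, -4]
rot     [-4, -4, -48]
negate  [-4, -4, 48]
swap    [-4, 48, -4]
negate  [-4, 48, 4]
mod     [-4, 0]
34      [-4, 0, 34]
rot     [0, 34, -4]
-       [0, 38]
+       [38]
dup     [38, 38]
over    [38, 38, 38]
*       [38, 1444]
-       [-1406]
dup     [-1406, -1406]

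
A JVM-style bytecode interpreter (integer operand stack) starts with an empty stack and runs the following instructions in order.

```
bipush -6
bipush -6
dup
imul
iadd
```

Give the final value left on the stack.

bipush -6 → -6
bipush -6 → -6 -6
dup       → -6 -6 -6
imul      → -6 36
iadd      → 30

30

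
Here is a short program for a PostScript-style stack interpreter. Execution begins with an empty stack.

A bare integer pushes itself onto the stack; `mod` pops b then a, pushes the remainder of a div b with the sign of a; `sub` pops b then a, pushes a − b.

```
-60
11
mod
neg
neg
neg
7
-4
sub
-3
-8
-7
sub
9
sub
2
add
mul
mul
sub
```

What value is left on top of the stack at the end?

-60  [-60]
11   [-60, 11]
mod  [-5]
neg  [5]
neg  [-5]
neg  [5]
7    [5, 7]
-4   [5, 7, -4]
sub  [5, 11]
-3   [5, 11, -3]
-8   [5, 11, -3, -8]
-7   [5, 11, -3, -8, -7]
sub  [5, 11, -3, -1]
9    [5, 11, -3, -1, 9]
sub  [5, 11, -3, -10]
2    [5, 11, -3, -10, 2]
add  [5, 11, -3, -8]
mul  [5, 11, 24]
mul  [5, 264]
sub  [-259]

-259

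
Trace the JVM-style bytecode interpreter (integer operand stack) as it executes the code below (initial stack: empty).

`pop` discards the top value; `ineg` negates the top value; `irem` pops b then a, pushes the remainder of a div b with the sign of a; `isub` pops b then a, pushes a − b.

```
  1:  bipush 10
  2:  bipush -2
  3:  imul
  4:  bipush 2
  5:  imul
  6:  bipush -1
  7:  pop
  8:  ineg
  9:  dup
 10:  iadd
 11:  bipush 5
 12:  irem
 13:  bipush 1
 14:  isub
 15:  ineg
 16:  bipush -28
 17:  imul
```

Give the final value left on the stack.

-28

bipush 10  -> 10
bipush -2  -> 10 -2
imul       -> -20
bipush 2   -> -20 2
imul       -> -40
bipush -1  -> -40 -1
pop        -> -40
ineg       -> 40
dup        -> 40 40
iadd       -> 80
bipush 5   -> 80 5
irem       -> 0
bipush 1   -> 0 1
isub       -> -1
ineg       -> 1
bipush -28 -> 1 -28
imul       -> -28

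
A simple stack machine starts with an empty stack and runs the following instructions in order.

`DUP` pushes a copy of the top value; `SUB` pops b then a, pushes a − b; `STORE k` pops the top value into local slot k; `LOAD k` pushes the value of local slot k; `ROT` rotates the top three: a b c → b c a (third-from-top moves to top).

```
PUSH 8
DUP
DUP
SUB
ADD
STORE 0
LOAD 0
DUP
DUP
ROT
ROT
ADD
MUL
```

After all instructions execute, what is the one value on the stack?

128

PUSH 8  → 8
DUP     → 8 8
DUP     → 8 8 8
SUB     → 8 0
ADD     → 8
STORE 0 → (empty)
LOAD 0  → 8
DUP     → 8 8
DUP     → 8 8 8
ROT     → 8 8 8
ROT     → 8 8 8
ADD     → 8 16
MUL     → 128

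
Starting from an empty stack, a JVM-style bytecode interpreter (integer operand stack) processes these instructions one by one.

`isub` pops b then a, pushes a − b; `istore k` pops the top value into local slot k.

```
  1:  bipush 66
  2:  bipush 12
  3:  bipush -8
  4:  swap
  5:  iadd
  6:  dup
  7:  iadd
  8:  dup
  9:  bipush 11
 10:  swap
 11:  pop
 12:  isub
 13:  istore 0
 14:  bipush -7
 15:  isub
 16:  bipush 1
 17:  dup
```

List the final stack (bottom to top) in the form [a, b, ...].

bipush 66 -> [66]
bipush 12 -> [66, 12]
bipush -8 -> [66, 12, -8]
swap      -> [66, -8, 12]
iadd      -> [66, 4]
dup       -> [66, 4, 4]
iadd      -> [66, 8]
dup       -> [66, 8, 8]
bipush 11 -> [66, 8, 8, 11]
swap      -> [66, 8, 11, 8]
pop       -> [66, 8, 11]
isub      -> [66, -3]
istore 0  -> [66]
bipush -7 -> [66, -7]
isub      -> [73]
bipush 1  -> [73, 1]
dup       -> [73, 1, 1]

[73, 1, 1]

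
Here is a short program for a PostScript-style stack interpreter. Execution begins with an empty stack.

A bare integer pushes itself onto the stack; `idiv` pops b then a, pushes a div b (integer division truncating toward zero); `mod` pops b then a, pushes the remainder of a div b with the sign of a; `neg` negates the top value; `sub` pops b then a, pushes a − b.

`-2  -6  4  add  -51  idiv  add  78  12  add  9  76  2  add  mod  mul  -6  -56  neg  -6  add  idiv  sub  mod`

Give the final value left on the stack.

-2

-2   → [-2]
-6   → [-2, -6]
4    → [-2, -6, 4]
add  → [-2, -2]
-51  → [-2, -2, -51]
idiv → [-2, 0]
add  → [-2]
78   → [-2, 78]
12   → [-2, 78, 12]
add  → [-2, 90]
9    → [-2, 90, 9]
76   → [-2, 90, 9, 76]
2    → [-2, 90, 9, 76, 2]
add  → [-2, 90, 9, 78]
mod  → [-2, 90, 9]
mul  → [-2, 810]
-6   → [-2, 810, -6]
-56  → [-2, 810, -6, -56]
neg  → [-2, 810, -6, 56]
-6   → [-2, 810, -6, 56, -6]
add  → [-2, 810, -6, 50]
idiv → [-2, 810, 0]
sub  → [-2, 810]
mod  → [-2]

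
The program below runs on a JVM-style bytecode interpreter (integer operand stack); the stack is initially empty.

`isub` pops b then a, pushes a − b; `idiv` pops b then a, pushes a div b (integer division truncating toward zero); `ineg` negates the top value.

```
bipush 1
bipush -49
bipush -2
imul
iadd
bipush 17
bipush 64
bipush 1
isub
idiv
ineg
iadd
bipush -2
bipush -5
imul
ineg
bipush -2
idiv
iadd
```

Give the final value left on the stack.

104

bipush 1    [1]
bipush -49  [1, -49]
bipush -2   [1, -49, -2]
imul        [1, 98]
iadd        [99]
bipush 17   [99, 17]
bipush 64   [99, 17, 64]
bipush 1    [99, 17, 64, 1]
isub        [99, 17, 63]
idiv        [99, 0]
ineg        [99, 0]
iadd        [99]
bipush -2   [99, -2]
bipush -5   [99, -2, -5]
imul        [99, 10]
ineg        [99, -10]
bipush -2   [99, -10, -2]
idiv        [99, 5]
iadd        [104]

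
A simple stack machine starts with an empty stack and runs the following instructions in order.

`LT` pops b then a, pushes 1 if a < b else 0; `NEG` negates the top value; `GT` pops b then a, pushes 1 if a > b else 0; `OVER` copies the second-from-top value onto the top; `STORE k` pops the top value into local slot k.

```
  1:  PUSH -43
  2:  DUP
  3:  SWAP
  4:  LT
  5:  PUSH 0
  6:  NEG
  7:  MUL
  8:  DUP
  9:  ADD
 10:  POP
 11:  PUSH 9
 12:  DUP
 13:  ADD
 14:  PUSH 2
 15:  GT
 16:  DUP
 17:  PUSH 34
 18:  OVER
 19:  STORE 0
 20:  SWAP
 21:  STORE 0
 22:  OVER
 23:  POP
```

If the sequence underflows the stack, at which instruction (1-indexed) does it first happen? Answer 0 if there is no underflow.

PUSH -43  -43
DUP       -43 -43
SWAP      -43 -43
LT        0
PUSH 0    0 0
NEG       0 0
MUL       0
DUP       0 0
ADD       0
POP       (empty)
PUSH 9    9
DUP       9 9
ADD       18
PUSH 2    18 2
GT        1
DUP       1 1
PUSH 34   1 1 34
OVER      1 1 34 1
STORE 0   1 1 34
SWAP      1 34 1
STORE 0   1 34
OVER      1 34 1
POP       1 34

0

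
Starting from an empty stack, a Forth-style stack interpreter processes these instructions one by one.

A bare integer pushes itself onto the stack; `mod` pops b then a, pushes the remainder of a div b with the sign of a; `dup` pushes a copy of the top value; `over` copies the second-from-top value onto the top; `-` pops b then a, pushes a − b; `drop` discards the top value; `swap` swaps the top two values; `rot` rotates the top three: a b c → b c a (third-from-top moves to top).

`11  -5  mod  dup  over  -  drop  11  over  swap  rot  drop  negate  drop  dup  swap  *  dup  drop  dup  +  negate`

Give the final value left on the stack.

11     → 11
-5     → 11 -5
mod    → 1
dup    → 1 1
over   → 1 1 1
-      → 1 0
drop   → 1
11     → 1 11
over   → 1 11 1
swap   → 1 1 11
rot    → 1 11 1
drop   → 1 11
negate → 1 -11
drop   → 1
dup    → 1 1
swap   → 1 1
*      → 1
dup    → 1 1
drop   → 1
dup    → 1 1
+      → 2
negate → -2

-2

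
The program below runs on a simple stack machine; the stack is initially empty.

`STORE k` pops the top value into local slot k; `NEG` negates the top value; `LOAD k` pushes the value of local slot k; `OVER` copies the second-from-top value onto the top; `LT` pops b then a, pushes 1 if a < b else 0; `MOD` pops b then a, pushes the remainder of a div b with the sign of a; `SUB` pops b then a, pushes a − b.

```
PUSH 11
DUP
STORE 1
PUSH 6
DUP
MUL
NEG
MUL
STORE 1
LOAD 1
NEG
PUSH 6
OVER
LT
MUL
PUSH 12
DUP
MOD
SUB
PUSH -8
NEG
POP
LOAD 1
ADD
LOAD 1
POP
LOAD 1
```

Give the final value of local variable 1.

-396

PUSH 11 → 11
DUP     → 11 11
STORE 1 → 11
PUSH 6  → 11 6
DUP     → 11 6 6
MUL     → 11 36
NEG     → 11 -36
MUL     → -396
STORE 1 → (empty)
LOAD 1  → -396
NEG     → 396
PUSH 6  → 396 6
OVER    → 396 6 396
LT      → 396 1
MUL     → 396
PUSH 12 → 396 12
DUP     → 396 12 12
MOD     → 396 0
SUB     → 396
PUSH -8 → 396 -8
NEG     → 396 8
POP     → 396
LOAD 1  → 396 -396
ADD     → 0
LOAD 1  → 0 -396
POP     → 0
LOAD 1  → 0 -396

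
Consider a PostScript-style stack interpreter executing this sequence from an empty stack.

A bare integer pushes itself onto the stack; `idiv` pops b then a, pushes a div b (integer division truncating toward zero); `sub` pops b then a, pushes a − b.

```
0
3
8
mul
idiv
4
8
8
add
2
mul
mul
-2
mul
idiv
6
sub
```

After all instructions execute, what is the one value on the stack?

-6

0     [0]
3     [0, 3]
8     [0, 3, 8]
mul   [0, 24]
idiv  [0]
4     [0, 4]
8     [0, 4, 8]
8     [0, 4, 8, 8]
add   [0, 4, 16]
2     [0, 4, 16, 2]
mul   [0, 4, 32]
mul   [0, 128]
-2    [0, 128, -2]
mul   [0, -256]
idiv  [0]
6     [0, 6]
sub   [-6]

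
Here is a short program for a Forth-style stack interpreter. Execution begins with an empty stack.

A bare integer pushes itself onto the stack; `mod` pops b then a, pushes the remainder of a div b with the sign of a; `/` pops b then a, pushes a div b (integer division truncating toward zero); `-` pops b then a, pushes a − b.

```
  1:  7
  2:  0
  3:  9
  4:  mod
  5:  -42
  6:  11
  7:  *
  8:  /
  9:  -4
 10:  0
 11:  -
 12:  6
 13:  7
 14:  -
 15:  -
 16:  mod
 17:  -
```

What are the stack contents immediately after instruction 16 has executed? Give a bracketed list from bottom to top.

7   → 7
0   → 7 0
9   → 7 0 9
mod → 7 0
-42 → 7 0 -42
11  → 7 0 -42 11
*   → 7 0 -462
/   → 7 0
-4  → 7 0 -4
0   → 7 0 -4 0
-   → 7 0 -4
6   → 7 0 -4 6
7   → 7 0 -4 6 7
-   → 7 0 -4 -1
-   → 7 0 -3
mod → 7 0

[7, 0]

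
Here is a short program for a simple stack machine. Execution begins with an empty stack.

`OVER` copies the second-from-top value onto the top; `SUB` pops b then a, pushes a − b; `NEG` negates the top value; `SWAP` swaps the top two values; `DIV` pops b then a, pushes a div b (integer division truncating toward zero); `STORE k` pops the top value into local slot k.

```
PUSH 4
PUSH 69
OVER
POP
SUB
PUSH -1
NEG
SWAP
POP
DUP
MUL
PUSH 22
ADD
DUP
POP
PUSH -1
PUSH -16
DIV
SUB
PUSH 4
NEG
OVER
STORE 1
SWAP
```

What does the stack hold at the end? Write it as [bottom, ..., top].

PUSH 4   -> 4
PUSH 69  -> 4 69
OVER     -> 4 69 4
POP      -> 4 69
SUB      -> -65
PUSH -1  -> -65 -1
NEG      -> -65 1
SWAP     -> 1 -65
POP      -> 1
DUP      -> 1 1
MUL      -> 1
PUSH 22  -> 1 22
ADD      -> 23
DUP      -> 23 23
POP      -> 23
PUSH -1  -> 23 -1
PUSH -16 -> 23 -1 -16
DIV      -> 23 0
SUB      -> 23
PUSH 4   -> 23 4
NEG      -> 23 -4
OVER     -> 23 -4 23
STORE 1  -> 23 -4
SWAP     -> -4 23

[-4, 23]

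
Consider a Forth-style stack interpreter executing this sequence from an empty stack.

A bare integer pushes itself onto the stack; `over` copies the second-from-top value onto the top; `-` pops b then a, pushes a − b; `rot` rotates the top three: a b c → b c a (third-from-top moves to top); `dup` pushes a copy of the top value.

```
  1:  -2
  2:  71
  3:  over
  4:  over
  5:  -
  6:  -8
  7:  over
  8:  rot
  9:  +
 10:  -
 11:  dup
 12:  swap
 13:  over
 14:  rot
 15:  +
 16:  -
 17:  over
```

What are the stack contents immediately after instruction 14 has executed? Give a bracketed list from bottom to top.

-2    [-2]
71    [-2, 71]
over  [-2, 71, -2]
over  [-2, 71, -2, 71]
-     [-2, 71, -73]
-8    [-2, 71, -73, -8]
over  [-2, 71, -73, -8, -73]
rot   [-2, 71, -8, -73, -73]
+     [-2, 71, -8, -146]
-     [-2, 71, 138]
dup   [-2, 71, 138, 138]
swap  [-2, 71, 138, 138]
over  [-2, 71, 138, 138, 138]
rot   [-2, 71, 138, 138, 138]

[-2, 71, 138, 138, 138]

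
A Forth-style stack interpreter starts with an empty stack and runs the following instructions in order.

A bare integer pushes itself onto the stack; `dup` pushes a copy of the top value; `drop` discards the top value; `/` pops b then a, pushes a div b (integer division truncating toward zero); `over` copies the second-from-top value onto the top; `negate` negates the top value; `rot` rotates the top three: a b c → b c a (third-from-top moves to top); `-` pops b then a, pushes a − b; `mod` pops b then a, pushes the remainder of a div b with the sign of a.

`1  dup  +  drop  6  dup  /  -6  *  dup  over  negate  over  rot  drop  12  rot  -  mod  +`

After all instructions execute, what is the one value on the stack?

1      -> 1
dup    -> 1 1
+      -> 2
drop   -> (empty)
6      -> 6
dup    -> 6 6
/      -> 1
-6     -> 1 -6
*      -> -6
dup    -> -6 -6
over   -> -6 -6 -6
negate -> -6 -6 6
over   -> -6 -6 6 -6
rot    -> -6 6 -6 -6
drop   -> -6 6 -6
12     -> -6 6 -6 12
rot    -> -6 -6 12 6
-      -> -6 -6 6
mod    -> -6 0
+      -> -6

-6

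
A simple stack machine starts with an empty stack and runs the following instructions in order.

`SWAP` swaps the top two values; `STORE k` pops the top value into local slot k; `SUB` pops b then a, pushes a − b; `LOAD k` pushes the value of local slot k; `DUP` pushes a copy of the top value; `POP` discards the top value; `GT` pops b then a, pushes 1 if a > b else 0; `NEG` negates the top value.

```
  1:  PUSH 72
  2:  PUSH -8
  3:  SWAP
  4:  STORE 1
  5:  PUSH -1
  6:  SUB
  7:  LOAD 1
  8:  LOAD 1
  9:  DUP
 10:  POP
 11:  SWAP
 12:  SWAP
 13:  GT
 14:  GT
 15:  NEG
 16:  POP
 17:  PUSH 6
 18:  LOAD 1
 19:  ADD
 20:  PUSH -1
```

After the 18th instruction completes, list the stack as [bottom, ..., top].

[6, 72]

PUSH 72  [72]
PUSH -8  [72, -8]
SWAP     [-8, 72]
STORE 1  [-8]
PUSH -1  [-8, -1]
SUB      [-7]
LOAD 1   [-7, 72]
LOAD 1   [-7, 72, 72]
DUP      [-7, 72, 72, 72]
POP      [-7, 72, 72]
SWAP     [-7, 72, 72]
SWAP     [-7, 72, 72]
GT       [-7, 0]
GT       [0]
NEG      [0]
POP      []
PUSH 6   [6]
LOAD 1   [6, 72]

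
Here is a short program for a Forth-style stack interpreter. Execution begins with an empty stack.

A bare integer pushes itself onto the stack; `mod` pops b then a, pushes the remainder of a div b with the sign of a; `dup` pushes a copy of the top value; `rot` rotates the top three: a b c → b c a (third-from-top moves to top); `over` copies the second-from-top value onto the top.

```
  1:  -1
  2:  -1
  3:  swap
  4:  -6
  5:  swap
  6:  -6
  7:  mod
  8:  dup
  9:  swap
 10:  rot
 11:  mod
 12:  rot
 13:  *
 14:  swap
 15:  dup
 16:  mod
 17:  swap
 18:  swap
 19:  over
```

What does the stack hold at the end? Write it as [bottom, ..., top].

-1    -1
-1    -1 -1
swap  -1 -1
-6    -1 -1 -6
swap  -1 -6 -1
-6    -1 -6 -1 -6
mod   -1 -6 -1
dup   -1 -6 -1 -1
swap  -1 -6 -1 -1
rot   -1 -1 -1 -6
mod   -1 -1 -1
rot   -1 -1 -1
*     -1 1
swap  1 -1
dup   1 -1 -1
mod   1 0
swap  0 1
swap  1 0
over  1 0 1

[1, 0, 1]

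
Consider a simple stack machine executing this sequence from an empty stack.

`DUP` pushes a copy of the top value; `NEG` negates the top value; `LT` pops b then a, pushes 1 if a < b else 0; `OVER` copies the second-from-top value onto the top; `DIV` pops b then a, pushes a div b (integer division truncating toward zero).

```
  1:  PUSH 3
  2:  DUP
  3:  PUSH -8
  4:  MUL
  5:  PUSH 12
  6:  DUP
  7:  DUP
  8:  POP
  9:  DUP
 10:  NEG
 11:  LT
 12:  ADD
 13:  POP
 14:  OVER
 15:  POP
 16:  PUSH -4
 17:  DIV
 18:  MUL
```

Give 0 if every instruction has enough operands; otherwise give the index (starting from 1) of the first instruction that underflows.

PUSH 3   [3]
DUP      [3, 3]
PUSH -8  [3, 3, -8]
MUL      [3, -24]
PUSH 12  [3, -24, 12]
DUP      [3, -24, 12, 12]
DUP      [3, -24, 12, 12, 12]
POP      [3, -24, 12, 12]
DUP      [3, -24, 12, 12, 12]
NEG      [3, -24, 12, 12, -12]
LT       [3, -24, 12, 0]
ADD      [3, -24, 12]
POP      [3, -24]
OVER     [3, -24, 3]
POP      [3, -24]
PUSH -4  [3, -24, -4]
DIV      [3, 6]
MUL      [18]

0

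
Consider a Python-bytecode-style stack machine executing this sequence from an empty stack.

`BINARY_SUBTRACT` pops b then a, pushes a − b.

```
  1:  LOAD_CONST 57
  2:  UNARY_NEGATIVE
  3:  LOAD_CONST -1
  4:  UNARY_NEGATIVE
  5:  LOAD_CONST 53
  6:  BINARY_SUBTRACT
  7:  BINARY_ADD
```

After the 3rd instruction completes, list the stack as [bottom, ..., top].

LOAD_CONST 57   [57]
UNARY_NEGATIVE  [-57]
LOAD_CONST -1   [-57, -1]

[-57, -1]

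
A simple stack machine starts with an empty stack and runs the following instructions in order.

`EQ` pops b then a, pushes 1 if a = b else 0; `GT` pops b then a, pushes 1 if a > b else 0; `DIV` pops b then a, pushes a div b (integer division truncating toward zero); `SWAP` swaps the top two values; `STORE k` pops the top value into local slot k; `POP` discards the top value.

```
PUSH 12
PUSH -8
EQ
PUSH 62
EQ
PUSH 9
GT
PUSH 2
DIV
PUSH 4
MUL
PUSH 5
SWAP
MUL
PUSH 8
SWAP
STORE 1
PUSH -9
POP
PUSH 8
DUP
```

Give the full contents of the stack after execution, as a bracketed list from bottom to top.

PUSH 12 : 12
PUSH -8 : 12 -8
EQ      : 0
PUSH 62 : 0 62
EQ      : 0
PUSH 9  : 0 9
GT      : 0
PUSH 2  : 0 2
DIV     : 0
PUSH 4  : 0 4
MUL     : 0
PUSH 5  : 0 5
SWAP    : 5 0
MUL     : 0
PUSH 8  : 0 8
SWAP    : 8 0
STORE 1 : 8
PUSH -9 : 8 -9
POP     : 8
PUSH 8  : 8 8
DUP     : 8 8 8

[8, 8, 8]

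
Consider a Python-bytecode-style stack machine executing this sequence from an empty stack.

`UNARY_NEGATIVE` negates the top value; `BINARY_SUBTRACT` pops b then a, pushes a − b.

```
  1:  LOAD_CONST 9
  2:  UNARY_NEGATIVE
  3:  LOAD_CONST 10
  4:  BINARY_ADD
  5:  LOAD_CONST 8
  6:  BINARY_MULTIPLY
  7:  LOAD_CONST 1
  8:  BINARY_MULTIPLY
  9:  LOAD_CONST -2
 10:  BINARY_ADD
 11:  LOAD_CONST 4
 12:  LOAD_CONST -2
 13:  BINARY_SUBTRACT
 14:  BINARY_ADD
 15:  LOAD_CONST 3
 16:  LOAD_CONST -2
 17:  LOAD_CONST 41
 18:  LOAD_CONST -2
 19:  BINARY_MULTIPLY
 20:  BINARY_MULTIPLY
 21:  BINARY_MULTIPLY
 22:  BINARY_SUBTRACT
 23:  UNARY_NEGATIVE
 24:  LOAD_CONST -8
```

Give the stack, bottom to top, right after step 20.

LOAD_CONST 9    : 9
UNARY_NEGATIVE  : -9
LOAD_CONST 10   : -9 10
BINARY_ADD      : 1
LOAD_CONST 8    : 1 8
BINARY_MULTIPLY : 8
LOAD_CONST 1    : 8 1
BINARY_MULTIPLY : 8
LOAD_CONST -2   : 8 -2
BINARY_ADD      : 6
LOAD_CONST 4    : 6 4
LOAD_CONST -2   : 6 4 -2
BINARY_SUBTRACT : 6 6
BINARY_ADD      : 12
LOAD_CONST 3    : 12 3
LOAD_CONST -2   : 12 3 -2
LOAD_CONST 41   : 12 3 -2 41
LOAD_CONST -2   : 12 3 -2 41 -2
BINARY_MULTIPLY : 12 3 -2 -82
BINARY_MULTIPLY : 12 3 164

[12, 3, 164]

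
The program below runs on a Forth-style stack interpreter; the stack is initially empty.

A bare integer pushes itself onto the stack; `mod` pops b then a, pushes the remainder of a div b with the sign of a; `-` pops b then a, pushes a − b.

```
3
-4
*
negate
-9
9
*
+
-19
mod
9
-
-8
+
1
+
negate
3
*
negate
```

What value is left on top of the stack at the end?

3      → [3]
-4     → [3, -4]
*      → [-12]
negate → [12]
-9     → [12, -9]
9      → [12, -9, 9]
*      → [12, -81]
+      → [-69]
-19    → [-69, -19]
mod    → [-12]
9      → [-12, 9]
-      → [-21]
-8     → [-21, -8]
+      → [-29]
1      → [-29, 1]
+      → [-28]
negate → [28]
3      → [28, 3]
*      → [84]
negate → [-84]

-84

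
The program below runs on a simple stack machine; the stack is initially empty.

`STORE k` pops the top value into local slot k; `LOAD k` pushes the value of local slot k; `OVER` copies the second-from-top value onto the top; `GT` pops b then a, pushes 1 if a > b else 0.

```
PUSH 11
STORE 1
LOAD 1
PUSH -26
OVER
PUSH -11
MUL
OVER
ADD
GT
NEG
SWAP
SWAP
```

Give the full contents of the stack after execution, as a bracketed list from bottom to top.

PUSH 11  : [11]
STORE 1  : []
LOAD 1   : [11]
PUSH -26 : [11, -26]
OVER     : [11, -26, 11]
PUSH -11 : [11, -26, 11, -11]
MUL      : [11, -26, -121]
OVER     : [11, -26, -121, -26]
ADD      : [11, -26, -147]
GT       : [11, 1]
NEG      : [11, -1]
SWAP     : [-1, 11]
SWAP     : [11, -1]

[11, -1]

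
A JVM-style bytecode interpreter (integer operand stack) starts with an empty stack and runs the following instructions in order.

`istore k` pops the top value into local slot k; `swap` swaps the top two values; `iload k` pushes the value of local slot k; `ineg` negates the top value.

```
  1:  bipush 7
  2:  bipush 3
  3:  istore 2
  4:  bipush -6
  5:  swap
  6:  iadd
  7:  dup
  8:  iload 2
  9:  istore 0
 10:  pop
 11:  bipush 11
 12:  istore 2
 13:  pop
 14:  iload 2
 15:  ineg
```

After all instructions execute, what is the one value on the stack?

bipush 7   [7]
bipush 3   [7, 3]
istore 2   [7]
bipush -6  [7, -6]
swap       [-6, 7]
iadd       [1]
dup        [1, 1]
iload 2    [1, 1, 3]
istore 0   [1, 1]
pop        [1]
bipush 11  [1, 11]
istore 2   [1]
pop        []
iload 2    [11]
ineg       [-11]

-11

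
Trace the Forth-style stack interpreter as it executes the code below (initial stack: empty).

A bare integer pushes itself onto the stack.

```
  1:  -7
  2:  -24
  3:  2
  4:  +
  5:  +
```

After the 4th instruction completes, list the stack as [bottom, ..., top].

[-7, -22]

-7  : -7
-24 : -7 -24
2   : -7 -24 2
+   : -7 -22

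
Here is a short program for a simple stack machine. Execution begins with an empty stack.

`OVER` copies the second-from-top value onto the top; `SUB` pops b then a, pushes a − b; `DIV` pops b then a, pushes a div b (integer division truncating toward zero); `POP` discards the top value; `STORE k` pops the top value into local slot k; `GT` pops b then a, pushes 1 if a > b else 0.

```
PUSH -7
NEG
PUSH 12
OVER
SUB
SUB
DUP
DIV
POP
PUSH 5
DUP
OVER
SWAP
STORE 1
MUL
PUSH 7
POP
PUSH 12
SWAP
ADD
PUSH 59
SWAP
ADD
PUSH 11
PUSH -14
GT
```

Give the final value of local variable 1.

PUSH -7  → -7
NEG      → 7
PUSH 12  → 7 12
OVER     → 7 12 7
SUB      → 7 5
SUB      → 2
DUP      → 2 2
DIV      → 1
POP      → (empty)
PUSH 5   → 5
DUP      → 5 5
OVER     → 5 5 5
SWAP     → 5 5 5
STORE 1  → 5 5
MUL      → 25
PUSH 7   → 25 7
POP      → 25
PUSH 12  → 25 12
SWAP     → 12 25
ADD      → 37
PUSH 59  → 37 59
SWAP     → 59 37
ADD      → 96
PUSH 11  → 96 11
PUSH -14 → 96 11 -14
GT       → 96 1

5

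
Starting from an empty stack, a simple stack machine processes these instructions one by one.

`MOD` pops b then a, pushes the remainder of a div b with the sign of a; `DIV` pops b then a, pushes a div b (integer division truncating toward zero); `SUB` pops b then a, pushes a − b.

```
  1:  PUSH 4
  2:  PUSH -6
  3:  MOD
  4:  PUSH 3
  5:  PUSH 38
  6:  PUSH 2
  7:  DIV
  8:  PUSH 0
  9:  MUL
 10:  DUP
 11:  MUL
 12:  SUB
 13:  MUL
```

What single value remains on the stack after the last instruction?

12

PUSH 4  : 4
PUSH -6 : 4 -6
MOD     : 4
PUSH 3  : 4 3
PUSH 38 : 4 3 38
PUSH 2  : 4 3 38 2
DIV     : 4 3 19
PUSH 0  : 4 3 19 0
MUL     : 4 3 0
DUP     : 4 3 0 0
MUL     : 4 3 0
SUB     : 4 3
MUL     : 12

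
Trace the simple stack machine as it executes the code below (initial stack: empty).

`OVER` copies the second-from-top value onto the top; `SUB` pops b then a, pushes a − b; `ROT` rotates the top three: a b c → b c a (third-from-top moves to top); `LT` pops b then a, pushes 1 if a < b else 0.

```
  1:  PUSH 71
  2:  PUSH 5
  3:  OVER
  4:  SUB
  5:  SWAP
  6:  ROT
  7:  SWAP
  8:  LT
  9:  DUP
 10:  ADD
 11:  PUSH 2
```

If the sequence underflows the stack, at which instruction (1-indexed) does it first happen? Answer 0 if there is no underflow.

PUSH 71  71
PUSH 5   71 5
OVER     71 5 71
SUB      71 -66
SWAP     -66 71
ROT  — needs 3 operands, stack has 2 → underflow

6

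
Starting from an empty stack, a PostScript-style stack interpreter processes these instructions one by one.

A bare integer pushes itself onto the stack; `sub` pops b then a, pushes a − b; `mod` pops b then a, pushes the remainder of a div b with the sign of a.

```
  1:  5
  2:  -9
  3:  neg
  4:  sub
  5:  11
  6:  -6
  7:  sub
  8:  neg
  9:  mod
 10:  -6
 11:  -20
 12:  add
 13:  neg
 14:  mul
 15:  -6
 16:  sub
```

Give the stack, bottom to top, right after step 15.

[-104, -6]

5    5
-9   5 -9
neg  5 9
sub  -4
11   -4 11
-6   -4 11 -6
sub  -4 17
neg  -4 -17
mod  -4
-6   -4 -6
-20  -4 -6 -20
add  -4 -26
neg  -4 26
mul  -104
-6   -104 -6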